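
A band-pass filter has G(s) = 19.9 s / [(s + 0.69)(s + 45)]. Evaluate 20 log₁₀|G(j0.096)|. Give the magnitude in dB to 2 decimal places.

-24.30 dB

|j0.096| = 0.096
|j0.096 + 0.69| = √(0.096² + 0.69²) = 0.6966
|j0.096 + 45| = √(0.096² + 45²) = 45
|G(j0.096)| = 19.9 × 0.096 / (0.6966 × 45) = 0.060939
20 log₁₀(0.060939) = -24.302 dB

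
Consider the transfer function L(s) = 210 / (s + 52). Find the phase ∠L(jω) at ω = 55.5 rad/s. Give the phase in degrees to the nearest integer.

∠(j55.5 + 52) = arctan(55.5/52) = 46.86°
∠L(j55.5) = −46.86° = -46.86°

-47°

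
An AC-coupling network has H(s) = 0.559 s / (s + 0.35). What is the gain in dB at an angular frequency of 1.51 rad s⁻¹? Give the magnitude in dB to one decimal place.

|j1.51| = 1.51
|j1.51 + 0.35| = √(1.51² + 0.35²) = 1.55
|H(j1.51)| = 0.559 × 1.51 / 1.55 = 0.54456
20 log₁₀(0.54456) = -5.28 dB

-5.3 dB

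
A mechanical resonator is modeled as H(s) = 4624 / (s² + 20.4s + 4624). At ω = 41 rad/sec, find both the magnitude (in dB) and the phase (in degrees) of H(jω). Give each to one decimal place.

|(j41)² + 20.4(j41) + 4624| = |2943 + j836.4| = 3060
|H(j41)| = 4624 / 3060 = 1.5113
20 log₁₀(1.5113) = 3.59 dB
∠[(j41)² + 20.4(j41) + 4624] = ∠[2943 + j836.4] = 15.87°
∠H(j41) = −15.87° = -15.87°

|H| = 3.6 dB, ∠H = -15.9°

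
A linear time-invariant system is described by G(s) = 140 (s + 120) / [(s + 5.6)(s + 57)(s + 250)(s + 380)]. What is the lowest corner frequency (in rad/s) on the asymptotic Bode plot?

Break frequencies occur at each pole and zero magnitude: 5.6 rad/s, 57 rad/s, 120 rad/s, 250 rad/s, 380 rad/s.
The lowest is 5.6 rad/s.

5.6 rad/s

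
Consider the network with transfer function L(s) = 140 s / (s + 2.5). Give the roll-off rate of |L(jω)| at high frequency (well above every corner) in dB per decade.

With 1 zero and 1 pole, the high-frequency asymptotic slope is 20 × (1 − 1) = 0 dB/decade.

0 dB/decade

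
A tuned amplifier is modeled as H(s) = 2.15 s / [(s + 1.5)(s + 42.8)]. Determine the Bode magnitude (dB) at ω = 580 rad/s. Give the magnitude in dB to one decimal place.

|j580| = 580
|j580 + 1.5| = √(580² + 1.5²) = 580
|j580 + 42.8| = √(580² + 42.8²) = 581.6
|H(j580)| = 2.15 × 580 / (580 × 581.6) = 0.0036968
20 log₁₀(0.0036968) = -48.64 dB

-48.6 dB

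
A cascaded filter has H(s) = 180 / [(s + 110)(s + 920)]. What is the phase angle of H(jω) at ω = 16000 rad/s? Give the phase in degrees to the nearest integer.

∠(j16000 + 110) = arctan(16000/110) = 89.61°
∠(j16000 + 920) = arctan(16000/920) = 86.71°
∠H(j16000) = − (89.61° + 86.71°) = -176.32°

-176°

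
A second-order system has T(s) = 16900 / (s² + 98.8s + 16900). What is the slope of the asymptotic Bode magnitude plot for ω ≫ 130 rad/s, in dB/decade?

-40 dB/decade

With 0 zeros and 2 poles, the high-frequency asymptotic slope is 20 × (0 − 2) = -40 dB/decade.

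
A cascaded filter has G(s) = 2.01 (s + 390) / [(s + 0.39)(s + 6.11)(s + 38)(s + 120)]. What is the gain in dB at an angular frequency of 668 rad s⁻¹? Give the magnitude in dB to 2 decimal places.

-162.30 dB

|j668 + 390| = √(668² + 390²) = 773.5
|j668 + 0.39| = √(668² + 0.39²) = 668
|j668 + 6.11| = √(668² + 6.11²) = 668
|j668 + 38| = √(668² + 38²) = 669.1
|j668 + 120| = √(668² + 120²) = 678.7
|G(j668)| = 2.01 × 773.5 / (668 × 668 × 669.1 × 678.7) = 7.6726e-09
20 log₁₀(7.6726e-09) = -162.301 dB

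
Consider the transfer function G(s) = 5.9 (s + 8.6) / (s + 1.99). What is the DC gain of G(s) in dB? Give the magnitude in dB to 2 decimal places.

G(0) = 5.9 × 8.6 / 1.99 = 25.497
20 log₁₀(25.497) = 28.130 dB

28.13 dB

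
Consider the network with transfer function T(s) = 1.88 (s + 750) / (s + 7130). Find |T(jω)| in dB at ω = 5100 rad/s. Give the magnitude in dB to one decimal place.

|j5100 + 750| = √(5100² + 750²) = 5155
|j5100 + 7130| = √(5100² + 7130²) = 8766
|T(j5100)| = 1.88 × 5155 / 8766 = 1.1055
20 log₁₀(1.1055) = 0.87 dB

0.9 dB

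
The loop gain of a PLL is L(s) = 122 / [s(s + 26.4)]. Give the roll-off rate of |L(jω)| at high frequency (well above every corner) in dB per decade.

-40 dB/decade

With 0 zeros and 2 poles, the high-frequency asymptotic slope is 20 × (0 − 2) = -40 dB/decade.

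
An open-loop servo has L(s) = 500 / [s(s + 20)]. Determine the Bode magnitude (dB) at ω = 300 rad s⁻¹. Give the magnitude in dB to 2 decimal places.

-45.12 dB

|j300 + 20| = √(300² + 20²) = 300.7
|j300| = 300
|L(j300)| = 500 / (300.7 × 300) = 0.0055433
20 log₁₀(0.0055433) = -45.125 dB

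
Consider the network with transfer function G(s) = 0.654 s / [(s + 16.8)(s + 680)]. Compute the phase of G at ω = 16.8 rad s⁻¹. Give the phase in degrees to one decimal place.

43.6°

∠(j16.8) = 90.00°
∠(j16.8 + 16.8) = arctan(16.8/16.8) = 45.00°
∠(j16.8 + 680) = arctan(16.8/680) = 1.42°
∠G(j16.8) = 90.00° − (45.00° + 1.42°) = 43.58°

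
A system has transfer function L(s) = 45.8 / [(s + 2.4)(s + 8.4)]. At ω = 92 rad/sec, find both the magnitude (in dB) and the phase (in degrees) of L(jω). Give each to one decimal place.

|j92 + 2.4| = √(92² + 2.4²) = 92.03
|j92 + 8.4| = √(92² + 8.4²) = 92.38
|L(j92)| = 45.8 / (92.03 × 92.38) = 0.0053869
20 log₁₀(0.0053869) = -45.37 dB
∠(j92 + 2.4) = arctan(92/2.4) = 88.51°
∠(j92 + 8.4) = arctan(92/8.4) = 84.78°
∠L(j92) = − (88.51° + 84.78°) = -173.29°

|L| = -45.4 dB, ∠L = -173.3°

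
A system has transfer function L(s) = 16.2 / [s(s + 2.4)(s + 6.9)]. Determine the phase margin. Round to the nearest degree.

62 deg

Gain crossover: |L(jω)| = 1 at ω ≈ 0.907 rad/sec.
∠L(j0.907) = −90° − arctan(0.907/2.4) − arctan(0.907/6.9) ≈ -118.20°
PM = 180° + (-118.20°) = 61.80°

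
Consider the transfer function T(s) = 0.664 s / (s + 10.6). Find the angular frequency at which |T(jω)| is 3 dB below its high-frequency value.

For a single-pole high-pass, the −3 dB point is at the pole: ω = 10.6 rad/sec.

10.6 rad/sec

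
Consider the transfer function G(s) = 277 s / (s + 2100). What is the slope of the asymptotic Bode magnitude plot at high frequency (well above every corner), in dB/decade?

0 dB/decade

With 1 zero and 1 pole, the high-frequency asymptotic slope is 20 × (1 − 1) = 0 dB/decade.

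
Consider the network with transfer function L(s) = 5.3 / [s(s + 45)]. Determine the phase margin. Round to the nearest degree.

Gain crossover: |L(jω)| = 1 at ω ≈ 0.118 rad/s.
∠L(j0.118) = −90° − arctan(0.118/45) ≈ -90.15°
PM = 180° + (-90.15°) = 89.85°

90°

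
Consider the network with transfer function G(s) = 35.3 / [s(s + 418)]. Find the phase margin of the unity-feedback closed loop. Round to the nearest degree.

90°

Gain crossover: |G(jω)| = 1 at ω ≈ 0.0844 rad s⁻¹.
∠G(j0.0844) = −90° − arctan(0.0844/418) ≈ -90.01°
PM = 180° + (-90.01°) = 89.99°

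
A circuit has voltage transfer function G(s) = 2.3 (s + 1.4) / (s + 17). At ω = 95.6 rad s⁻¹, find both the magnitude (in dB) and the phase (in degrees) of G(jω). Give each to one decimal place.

|G| = 7.1 dB, ∠G = 9.2 deg

|j95.6 + 1.4| = √(95.6² + 1.4²) = 95.61
|j95.6 + 17| = √(95.6² + 17²) = 97.1
|G(j95.6)| = 2.3 × 95.61 / 97.1 = 2.2647
20 log₁₀(2.2647) = 7.10 dB
∠(j95.6 + 1.4) = arctan(95.6/1.4) = 89.16°
∠(j95.6 + 17) = arctan(95.6/17) = 79.92°
∠G(j95.6) = 89.16° − 79.92° = 9.24°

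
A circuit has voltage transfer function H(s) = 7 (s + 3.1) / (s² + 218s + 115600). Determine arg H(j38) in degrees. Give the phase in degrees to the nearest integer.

∠(j38 + 3.1) = arctan(38/3.1) = 85.34°
∠[(j38)² + 218(j38) + 115600] = ∠[1.1416e+05 + j8284] = 4.15°
∠H(j38) = 85.34° − 4.15° = 81.19°

81°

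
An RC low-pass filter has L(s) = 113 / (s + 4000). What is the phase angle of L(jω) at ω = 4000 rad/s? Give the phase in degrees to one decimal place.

-45.0°

∠(j4000 + 4000) = arctan(4000/4000) = 45.00°
∠L(j4000) = −45.00° = -45.00°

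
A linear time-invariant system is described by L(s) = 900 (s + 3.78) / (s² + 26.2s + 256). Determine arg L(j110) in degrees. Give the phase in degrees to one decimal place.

∠(j110 + 3.78) = arctan(110/3.78) = 88.03°
∠[(j110)² + 26.2(j110) + 256] = ∠[-11844 + j2882] = 166.32°
∠L(j110) = 88.03° − 166.32° = -78.29°

-78.3 deg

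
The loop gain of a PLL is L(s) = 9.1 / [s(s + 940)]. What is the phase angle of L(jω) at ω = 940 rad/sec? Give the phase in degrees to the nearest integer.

-135°

∠(j940 + 940) = arctan(940/940) = 45.00°
∠(j940) = 90.00°
∠L(j940) = − (45.00° + 90.00°) = -135.00°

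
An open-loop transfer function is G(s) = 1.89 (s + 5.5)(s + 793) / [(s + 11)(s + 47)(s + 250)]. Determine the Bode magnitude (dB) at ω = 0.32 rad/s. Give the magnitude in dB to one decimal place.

|j0.32 + 5.5| = √(0.32² + 5.5²) = 5.509
|j0.32 + 793| = √(0.32² + 793²) = 793
|j0.32 + 11| = √(0.32² + 11²) = 11
|j0.32 + 47| = √(0.32² + 47²) = 47
|j0.32 + 250| = √(0.32² + 250²) = 250
|G(j0.32)| = 1.89 × 5.509 × 793 / (11 × 47 × 250) = 0.063857
20 log₁₀(0.063857) = -23.90 dB

-23.9 dB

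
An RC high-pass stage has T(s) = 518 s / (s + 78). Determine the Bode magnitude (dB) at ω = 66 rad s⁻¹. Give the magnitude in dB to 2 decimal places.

|j66| = 66
|j66 + 78| = √(66² + 78²) = 102.2
|T(j66)| = 518 × 66 / 102.2 = 334.6
20 log₁₀(334.6) = 50.490 dB

50.49 dB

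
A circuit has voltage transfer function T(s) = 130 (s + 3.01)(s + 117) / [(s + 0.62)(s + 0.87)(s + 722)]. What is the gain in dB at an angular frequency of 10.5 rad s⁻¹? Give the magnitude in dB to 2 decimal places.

6.38 dB

|j10.5 + 3.01| = √(10.5² + 3.01²) = 10.92
|j10.5 + 117| = √(10.5² + 117²) = 117.5
|j10.5 + 0.62| = √(10.5² + 0.62²) = 10.52
|j10.5 + 0.87| = √(10.5² + 0.87²) = 10.54
|j10.5 + 722| = √(10.5² + 722²) = 722.1
|T(j10.5)| = 130 × 10.92 × 117.5 / (10.52 × 10.54 × 722.1) = 2.0845
20 log₁₀(2.0845) = 6.380 dB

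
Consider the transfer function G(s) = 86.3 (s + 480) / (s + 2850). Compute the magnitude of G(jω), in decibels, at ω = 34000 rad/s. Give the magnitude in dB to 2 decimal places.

|j34000 + 480| = √(34000² + 480²) = 3.4e+04
|j34000 + 2850| = √(34000² + 2850²) = 3.412e+04
|G(j34000)| = 86.3 × 3.4e+04 / 3.412e+04 = 86.007
20 log₁₀(86.007) = 38.691 dB

38.69 dB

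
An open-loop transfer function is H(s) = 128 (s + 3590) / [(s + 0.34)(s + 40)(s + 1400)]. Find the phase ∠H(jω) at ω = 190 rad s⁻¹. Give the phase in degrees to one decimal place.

-172.7°

∠(j190 + 3590) = arctan(190/3590) = 3.03°
∠(j190 + 0.34) = arctan(190/0.34) = 89.90°
∠(j190 + 40) = arctan(190/40) = 78.11°
∠(j190 + 1400) = arctan(190/1400) = 7.73°
∠H(j190) = 3.03° − (89.90° + 78.11° + 7.73°) = -172.71°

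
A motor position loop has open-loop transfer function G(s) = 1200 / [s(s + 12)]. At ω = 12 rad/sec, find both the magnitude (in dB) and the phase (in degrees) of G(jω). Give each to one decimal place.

|G| = 15.4 dB, ∠G = -135.0 deg

|j12 + 12| = √(12² + 12²) = 16.97
|j12| = 12
|G(j12)| = 1200 / (16.97 × 12) = 5.8926
20 log₁₀(5.8926) = 15.41 dB
∠(j12 + 12) = arctan(12/12) = 45.00°
∠(j12) = 90.00°
∠G(j12) = − (45.00° + 90.00°) = -135.00°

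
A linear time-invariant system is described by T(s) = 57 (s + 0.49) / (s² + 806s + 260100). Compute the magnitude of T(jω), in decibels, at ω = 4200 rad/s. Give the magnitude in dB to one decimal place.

-37.4 dB

|j4200 + 0.49| = √(4200² + 0.49²) = 4200
|(j4200)² + 806(j4200) + 260100| = |-1.738e+07 + j3.3852e+06| = 1.771e+07
|T(j4200)| = 57 × 4200 / 1.771e+07 = 0.01352
20 log₁₀(0.01352) = -37.38 dB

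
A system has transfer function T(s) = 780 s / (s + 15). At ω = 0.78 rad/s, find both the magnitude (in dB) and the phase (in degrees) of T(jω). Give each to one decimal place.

|j0.78| = 0.78
|j0.78 + 15| = √(0.78² + 15²) = 15.02
|T(j0.78)| = 780 × 0.78 / 15.02 = 40.505
20 log₁₀(40.505) = 32.15 dB
∠(j0.78) = 90.00°
∠(j0.78 + 15) = arctan(0.78/15) = 2.98°
∠T(j0.78) = 90.00° − 2.98° = 87.02°

|T| = 32.2 dB, ∠T = 87.0°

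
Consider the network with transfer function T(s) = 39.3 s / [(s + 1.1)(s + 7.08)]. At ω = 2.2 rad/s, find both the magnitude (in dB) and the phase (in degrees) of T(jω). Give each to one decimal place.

|j2.2| = 2.2
|j2.2 + 1.1| = √(2.2² + 1.1²) = 2.46
|j2.2 + 7.08| = √(2.2² + 7.08²) = 7.414
|T(j2.2)| = 39.3 × 2.2 / (2.46 × 7.414) = 4.7412
20 log₁₀(4.7412) = 13.52 dB
∠(j2.2) = 90.00°
∠(j2.2 + 1.1) = arctan(2.2/1.1) = 63.43°
∠(j2.2 + 7.08) = arctan(2.2/7.08) = 17.26°
∠T(j2.2) = 90.00° − (63.43° + 17.26°) = 9.30°

|T| = 13.5 dB, ∠T = 9.3°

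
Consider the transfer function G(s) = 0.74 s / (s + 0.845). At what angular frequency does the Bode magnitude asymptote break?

The single real pole at s = −0.845 gives a corner at ω = 0.845 rad/s.

0.845 rad/s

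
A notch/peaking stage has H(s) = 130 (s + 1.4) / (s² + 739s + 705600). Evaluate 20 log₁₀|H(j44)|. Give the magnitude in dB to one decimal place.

|j44 + 1.4| = √(44² + 1.4²) = 44.02
|(j44)² + 739(j44) + 705600| = |7.0366e+05 + j32516| = 7.044e+05
|H(j44)| = 130 × 44.02 / 7.044e+05 = 0.0081243
20 log₁₀(0.0081243) = -41.80 dB

-41.8 dB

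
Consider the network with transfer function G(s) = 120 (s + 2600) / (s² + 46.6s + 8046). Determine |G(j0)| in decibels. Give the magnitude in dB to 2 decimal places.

31.77 dB

G(0) = 120 × 2600 / 8046 = 38.777
20 log₁₀(38.777) = 31.771 dB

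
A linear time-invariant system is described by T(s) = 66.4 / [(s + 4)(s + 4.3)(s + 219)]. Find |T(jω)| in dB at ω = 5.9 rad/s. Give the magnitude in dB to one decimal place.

-44.7 dB

|j5.9 + 4| = √(5.9² + 4²) = 7.128
|j5.9 + 4.3| = √(5.9² + 4.3²) = 7.301
|j5.9 + 219| = √(5.9² + 219²) = 219.1
|T(j5.9)| = 66.4 / (7.128 × 7.301 × 219.1) = 0.0058241
20 log₁₀(0.0058241) = -44.70 dB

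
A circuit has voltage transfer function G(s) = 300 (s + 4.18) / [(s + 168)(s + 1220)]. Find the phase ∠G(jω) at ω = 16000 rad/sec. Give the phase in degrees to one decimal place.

∠(j16000 + 4.18) = arctan(16000/4.18) = 89.99°
∠(j16000 + 168) = arctan(16000/168) = 89.40°
∠(j16000 + 1220) = arctan(16000/1220) = 85.64°
∠G(j16000) = 89.99° − (89.40° + 85.64°) = -85.05°

-85.1°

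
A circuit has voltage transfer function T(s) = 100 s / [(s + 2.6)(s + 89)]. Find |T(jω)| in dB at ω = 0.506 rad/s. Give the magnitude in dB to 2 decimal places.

|j0.506| = 0.506
|j0.506 + 2.6| = √(0.506² + 2.6²) = 2.649
|j0.506 + 89| = √(0.506² + 89²) = 89
|T(j0.506)| = 100 × 0.506 / (2.649 × 89) = 0.21464
20 log₁₀(0.21464) = -13.366 dB

-13.37 dB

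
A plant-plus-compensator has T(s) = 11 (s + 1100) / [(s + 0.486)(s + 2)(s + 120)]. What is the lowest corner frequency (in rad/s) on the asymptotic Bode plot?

0.486 rad/s

Break frequencies occur at each pole and zero magnitude: 0.486 rad/s, 2 rad/s, 120 rad/s, 1100 rad/s.
The lowest is 0.486 rad/s.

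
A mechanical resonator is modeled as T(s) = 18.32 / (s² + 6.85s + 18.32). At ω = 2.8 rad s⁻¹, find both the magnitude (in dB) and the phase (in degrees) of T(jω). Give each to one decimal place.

|(j2.8)² + 6.85(j2.8) + 18.32| = |10.48 + j19.18| = 21.86
|T(j2.8)| = 18.32 / 21.86 = 0.8382
20 log₁₀(0.8382) = -1.53 dB
∠[(j2.8)² + 6.85(j2.8) + 18.32] = ∠[10.48 + j19.18] = 61.35°
∠T(j2.8) = −61.35° = -61.35°

|T| = -1.5 dB, ∠T = -61.3 deg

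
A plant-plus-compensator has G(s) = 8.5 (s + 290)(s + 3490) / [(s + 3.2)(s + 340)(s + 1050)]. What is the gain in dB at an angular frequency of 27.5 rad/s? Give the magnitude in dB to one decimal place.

-1.2 dB

|j27.5 + 290| = √(27.5² + 290²) = 291.3
|j27.5 + 3490| = √(27.5² + 3490²) = 3490
|j27.5 + 3.2| = √(27.5² + 3.2²) = 27.69
|j27.5 + 340| = √(27.5² + 340²) = 341.1
|j27.5 + 1050| = √(27.5² + 1050²) = 1050
|G(j27.5)| = 8.5 × 291.3 × 3490 / (27.69 × 341.1 × 1050) = 0.87119
20 log₁₀(0.87119) = -1.20 dB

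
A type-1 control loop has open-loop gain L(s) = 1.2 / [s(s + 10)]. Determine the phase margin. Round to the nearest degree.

Gain crossover: |L(jω)| = 1 at ω ≈ 0.12 rad/s.
∠L(j0.12) = −90° − arctan(0.12/10) ≈ -90.69°
PM = 180° + (-90.69°) = 89.31°

89°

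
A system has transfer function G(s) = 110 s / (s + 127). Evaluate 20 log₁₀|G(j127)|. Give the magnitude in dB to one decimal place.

|j127| = 127
|j127 + 127| = √(127² + 127²) = 179.6
|G(j127)| = 110 × 127 / 179.6 = 77.782
20 log₁₀(77.782) = 37.82 dB

37.8 dB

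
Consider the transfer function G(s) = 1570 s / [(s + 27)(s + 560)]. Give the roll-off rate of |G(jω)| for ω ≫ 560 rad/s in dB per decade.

-20 dB/decade

With 1 zero and 2 poles, the high-frequency asymptotic slope is 20 × (1 − 2) = -20 dB/decade.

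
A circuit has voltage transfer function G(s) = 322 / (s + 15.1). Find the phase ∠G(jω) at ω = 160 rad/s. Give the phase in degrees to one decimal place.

-84.6°

∠(j160 + 15.1) = arctan(160/15.1) = 84.61°
∠G(j160) = −84.61° = -84.61°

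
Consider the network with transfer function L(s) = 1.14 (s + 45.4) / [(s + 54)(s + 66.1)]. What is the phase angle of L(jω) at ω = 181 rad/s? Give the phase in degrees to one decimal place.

-67.4°

∠(j181 + 45.4) = arctan(181/45.4) = 75.92°
∠(j181 + 54) = arctan(181/54) = 73.39°
∠(j181 + 66.1) = arctan(181/66.1) = 69.94°
∠L(j181) = 75.92° − (73.39° + 69.94°) = -67.41°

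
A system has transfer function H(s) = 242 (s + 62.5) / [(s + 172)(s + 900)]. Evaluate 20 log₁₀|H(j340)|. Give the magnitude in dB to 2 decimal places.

|j340 + 62.5| = √(340² + 62.5²) = 345.7
|j340 + 172| = √(340² + 172²) = 381
|j340 + 900| = √(340² + 900²) = 962.1
|H(j340)| = 242 × 345.7 / (381 × 962.1) = 0.22821
20 log₁₀(0.22821) = -12.833 dB

-12.83 dB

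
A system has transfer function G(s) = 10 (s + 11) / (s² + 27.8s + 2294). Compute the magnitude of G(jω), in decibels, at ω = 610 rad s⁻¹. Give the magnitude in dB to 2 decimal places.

-35.66 dB

|j610 + 11| = √(610² + 11²) = 610.1
|(j610)² + 27.8(j610) + 2294| = |-3.6981e+05 + j16958| = 3.702e+05
|G(j610)| = 10 × 610.1 / 3.702e+05 = 0.01648
20 log₁₀(0.01648) = -35.661 dB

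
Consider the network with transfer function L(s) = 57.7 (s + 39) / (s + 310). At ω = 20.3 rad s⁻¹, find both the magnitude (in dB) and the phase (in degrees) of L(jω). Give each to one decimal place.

|L| = 18.2 dB, ∠L = 23.8°

|j20.3 + 39| = √(20.3² + 39²) = 43.97
|j20.3 + 310| = √(20.3² + 310²) = 310.7
|L(j20.3)| = 57.7 × 43.97 / 310.7 = 8.166
20 log₁₀(8.166) = 18.24 dB
∠(j20.3 + 39) = arctan(20.3/39) = 27.50°
∠(j20.3 + 310) = arctan(20.3/310) = 3.75°
∠L(j20.3) = 27.50° − 3.75° = 23.75°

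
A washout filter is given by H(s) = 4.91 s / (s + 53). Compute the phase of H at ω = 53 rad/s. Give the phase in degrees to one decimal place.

45.0°

∠(j53) = 90.00°
∠(j53 + 53) = arctan(53/53) = 45.00°
∠H(j53) = 90.00° − 45.00° = 45.00°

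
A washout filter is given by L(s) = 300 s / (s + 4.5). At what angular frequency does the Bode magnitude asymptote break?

The single real pole at s = −4.5 gives a corner at ω = 4.5 rad/s.

4.5 rad/s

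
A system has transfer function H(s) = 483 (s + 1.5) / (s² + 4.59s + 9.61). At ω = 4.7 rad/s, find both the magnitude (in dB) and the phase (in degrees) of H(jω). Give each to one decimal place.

|H| = 39.6 dB, ∠H = -47.7°

|j4.7 + 1.5| = √(4.7² + 1.5²) = 4.934
|(j4.7)² + 4.59(j4.7) + 9.61| = |-12.48 + j21.573| = 24.92
|H(j4.7)| = 483 × 4.934 / 24.92 = 95.612
20 log₁₀(95.612) = 39.61 dB
∠(j4.7 + 1.5) = arctan(4.7/1.5) = 72.30°
∠[(j4.7)² + 4.59(j4.7) + 9.61] = ∠[-12.48 + j21.573] = 120.05°
∠H(j4.7) = 72.30° − 120.05° = -47.75°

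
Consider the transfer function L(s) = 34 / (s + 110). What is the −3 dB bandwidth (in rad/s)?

For a single-pole low-pass, the −3 dB point is at the pole: ω = 110 rad/s.

110 rad/s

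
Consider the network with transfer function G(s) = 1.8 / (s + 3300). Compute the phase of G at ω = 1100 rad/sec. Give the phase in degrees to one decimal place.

∠(j1100 + 3300) = arctan(1100/3300) = 18.43°
∠G(j1100) = −18.43° = -18.43°

-18.4 deg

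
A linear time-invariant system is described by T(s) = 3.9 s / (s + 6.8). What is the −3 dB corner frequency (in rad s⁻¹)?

For a single-pole high-pass, the −3 dB point is at the pole: ω = 6.8 rad s⁻¹.

6.8 rad s⁻¹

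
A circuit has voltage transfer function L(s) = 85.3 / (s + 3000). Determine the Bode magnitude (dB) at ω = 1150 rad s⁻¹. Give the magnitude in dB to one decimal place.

-31.5 dB

|j1150 + 3000| = √(1150² + 3000²) = 3213
|L(j1150)| = 85.3 / 3213 = 0.02655
20 log₁₀(0.02655) = -31.52 dB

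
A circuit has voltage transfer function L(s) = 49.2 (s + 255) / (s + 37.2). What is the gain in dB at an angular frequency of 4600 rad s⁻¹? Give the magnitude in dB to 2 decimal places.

33.85 dB

|j4600 + 255| = √(4600² + 255²) = 4607
|j4600 + 37.2| = √(4600² + 37.2²) = 4600
|L(j4600)| = 49.2 × 4607 / 4600 = 49.274
20 log₁₀(49.274) = 33.852 dB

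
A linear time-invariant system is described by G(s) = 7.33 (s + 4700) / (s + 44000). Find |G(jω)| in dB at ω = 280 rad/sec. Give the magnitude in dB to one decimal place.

|j280 + 4700| = √(280² + 4700²) = 4708
|j280 + 44000| = √(280² + 44000²) = 4.4e+04
|G(j280)| = 7.33 × 4708 / 4.4e+04 = 0.78435
20 log₁₀(0.78435) = -2.11 dB

-2.1 dB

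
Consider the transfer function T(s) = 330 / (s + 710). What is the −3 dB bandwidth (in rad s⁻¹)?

For a single-pole low-pass, the −3 dB point is at the pole: ω = 710 rad s⁻¹.

710 rad s⁻¹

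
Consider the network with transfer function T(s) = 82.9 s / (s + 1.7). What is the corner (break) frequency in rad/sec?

1.7 rad/sec

The single real pole at s = −1.7 gives a corner at ω = 1.7 rad/sec.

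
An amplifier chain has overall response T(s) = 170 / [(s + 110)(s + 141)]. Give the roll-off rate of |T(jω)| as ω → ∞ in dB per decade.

With 0 zeros and 2 poles, the high-frequency asymptotic slope is 20 × (0 − 2) = -40 dB/decade.

-40 dB/decade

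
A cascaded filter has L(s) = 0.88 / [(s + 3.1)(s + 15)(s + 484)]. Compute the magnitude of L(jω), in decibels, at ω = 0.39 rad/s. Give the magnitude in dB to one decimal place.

|j0.39 + 3.1| = √(0.39² + 3.1²) = 3.124
|j0.39 + 15| = √(0.39² + 15²) = 15.01
|j0.39 + 484| = √(0.39² + 484²) = 484
|L(j0.39)| = 0.88 / (3.124 × 15.01 × 484) = 3.8782e-05
20 log₁₀(3.8782e-05) = -88.23 dB

-88.2 dB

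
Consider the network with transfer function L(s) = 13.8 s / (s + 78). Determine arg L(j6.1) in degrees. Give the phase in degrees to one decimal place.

∠(j6.1) = 90.00°
∠(j6.1 + 78) = arctan(6.1/78) = 4.47°
∠L(j6.1) = 90.00° − 4.47° = 85.53°

85.5°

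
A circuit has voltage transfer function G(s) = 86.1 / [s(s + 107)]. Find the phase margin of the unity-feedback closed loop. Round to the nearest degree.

90°

Gain crossover: |G(jω)| = 1 at ω ≈ 0.805 rad/s.
∠G(j0.805) = −90° − arctan(0.805/107) ≈ -90.43°
PM = 180° + (-90.43°) = 89.57°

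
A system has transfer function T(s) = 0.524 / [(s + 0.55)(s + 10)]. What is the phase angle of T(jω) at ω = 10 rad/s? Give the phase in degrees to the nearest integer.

-132°

∠(j10 + 0.55) = arctan(10/0.55) = 86.85°
∠(j10 + 10) = arctan(10/10) = 45.00°
∠T(j10) = − (86.85° + 45.00°) = -131.85°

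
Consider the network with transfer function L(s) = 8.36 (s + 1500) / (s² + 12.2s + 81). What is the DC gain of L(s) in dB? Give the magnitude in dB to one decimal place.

43.8 dB

L(0) = 8.36 × 1500 / 81 = 154.81
20 log₁₀(154.81) = 43.80 dB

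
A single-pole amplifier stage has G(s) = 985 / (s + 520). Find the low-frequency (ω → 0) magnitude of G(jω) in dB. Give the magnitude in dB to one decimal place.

G(0) = 985 / 520 = 1.8942
20 log₁₀(1.8942) = 5.55 dB

5.5 dB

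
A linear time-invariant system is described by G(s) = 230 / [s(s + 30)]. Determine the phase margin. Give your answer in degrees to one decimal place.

Gain crossover: |G(jω)| = 1 at ω ≈ 7.44 rad/sec.
∠G(j7.44) = −90° − arctan(7.44/30) ≈ -103.93°
PM = 180° + (-103.93°) = 76.07°

76.1°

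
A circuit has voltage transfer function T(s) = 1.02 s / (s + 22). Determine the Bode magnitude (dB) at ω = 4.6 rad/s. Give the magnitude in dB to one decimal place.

-13.6 dB

|j4.6| = 4.6
|j4.6 + 22| = √(4.6² + 22²) = 22.48
|T(j4.6)| = 1.02 × 4.6 / 22.48 = 0.20876
20 log₁₀(0.20876) = -13.61 dB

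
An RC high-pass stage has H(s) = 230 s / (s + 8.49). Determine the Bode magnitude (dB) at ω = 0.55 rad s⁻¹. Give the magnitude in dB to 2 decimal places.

|j0.55| = 0.55
|j0.55 + 8.49| = √(0.55² + 8.49²) = 8.508
|H(j0.55)| = 230 × 0.55 / 8.508 = 14.869
20 log₁₀(14.869) = 23.445 dB

23.45 dB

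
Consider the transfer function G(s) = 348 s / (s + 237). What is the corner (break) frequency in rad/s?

The single real pole at s = −237 gives a corner at ω = 237 rad/s.

237 rad/s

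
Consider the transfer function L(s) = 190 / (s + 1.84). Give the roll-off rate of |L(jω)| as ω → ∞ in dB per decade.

-20 dB/decade

With 0 zeros and 1 pole, the high-frequency asymptotic slope is 20 × (0 − 1) = -20 dB/decade.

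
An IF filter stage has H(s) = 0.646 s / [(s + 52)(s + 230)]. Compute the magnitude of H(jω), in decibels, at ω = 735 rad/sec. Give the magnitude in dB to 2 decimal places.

-61.55 dB

|j735| = 735
|j735 + 52| = √(735² + 52²) = 736.8
|j735 + 230| = √(735² + 230²) = 770.1
|H(j735)| = 0.646 × 735 / (736.8 × 770.1) = 0.00083671
20 log₁₀(0.00083671) = -61.548 dB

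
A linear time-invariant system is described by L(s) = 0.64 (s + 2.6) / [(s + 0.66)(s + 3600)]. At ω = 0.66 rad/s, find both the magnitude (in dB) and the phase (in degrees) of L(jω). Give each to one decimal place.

|j0.66 + 2.6| = √(0.66² + 2.6²) = 2.682
|j0.66 + 0.66| = √(0.66² + 0.66²) = 0.9334
|j0.66 + 3600| = √(0.66² + 3600²) = 3600
|L(j0.66)| = 0.64 × 2.682 / (0.9334 × 3600) = 0.00051092
20 log₁₀(0.00051092) = -65.83 dB
∠(j0.66 + 2.6) = arctan(0.66/2.6) = 14.24°
∠(j0.66 + 0.66) = arctan(0.66/0.66) = 45.00°
∠(j0.66 + 3600) = arctan(0.66/3600) = 0.01°
∠L(j0.66) = 14.24° − (45.00° + 0.01°) = -30.77°

|L| = -65.8 dB, ∠L = -30.8°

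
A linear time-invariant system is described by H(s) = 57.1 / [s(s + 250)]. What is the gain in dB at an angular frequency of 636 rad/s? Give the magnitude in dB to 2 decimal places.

-77.63 dB

|j636 + 250| = √(636² + 250²) = 683.4
|j636| = 636
|H(j636)| = 57.1 / (683.4 × 636) = 0.00013138
20 log₁₀(0.00013138) = -77.630 dB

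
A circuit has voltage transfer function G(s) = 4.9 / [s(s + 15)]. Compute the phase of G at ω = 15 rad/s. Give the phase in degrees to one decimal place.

-135.0 deg

∠(j15 + 15) = arctan(15/15) = 45.00°
∠(j15) = 90.00°
∠G(j15) = − (45.00° + 90.00°) = -135.00°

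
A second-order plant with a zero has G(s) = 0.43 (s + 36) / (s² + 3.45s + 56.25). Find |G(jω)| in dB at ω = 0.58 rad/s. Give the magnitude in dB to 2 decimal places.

-11.16 dB

|j0.58 + 36| = √(0.58² + 36²) = 36
|(j0.58)² + 3.45(j0.58) + 56.25| = |55.914 + j2.001| = 55.95
|G(j0.58)| = 0.43 × 36 / 55.95 = 0.27671
20 log₁₀(0.27671) = -11.159 dB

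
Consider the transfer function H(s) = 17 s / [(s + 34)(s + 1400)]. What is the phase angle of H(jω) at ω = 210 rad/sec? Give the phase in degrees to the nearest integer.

1°

∠(j210) = 90.00°
∠(j210 + 34) = arctan(210/34) = 80.80°
∠(j210 + 1400) = arctan(210/1400) = 8.53°
∠H(j210) = 90.00° − (80.80° + 8.53°) = 0.67°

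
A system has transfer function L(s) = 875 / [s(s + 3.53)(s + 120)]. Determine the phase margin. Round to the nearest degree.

Gain crossover: |L(jω)| = 1 at ω ≈ 1.83 rad/sec.
∠L(j1.83) = −90° − arctan(1.83/3.53) − arctan(1.83/120) ≈ -118.32°
PM = 180° + (-118.32°) = 61.68°

62°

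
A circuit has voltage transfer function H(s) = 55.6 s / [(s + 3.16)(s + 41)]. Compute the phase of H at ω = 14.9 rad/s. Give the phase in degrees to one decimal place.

-8.0 deg

∠(j14.9) = 90.00°
∠(j14.9 + 3.16) = arctan(14.9/3.16) = 78.03°
∠(j14.9 + 41) = arctan(14.9/41) = 19.97°
∠H(j14.9) = 90.00° − (78.03° + 19.97°) = -8.00°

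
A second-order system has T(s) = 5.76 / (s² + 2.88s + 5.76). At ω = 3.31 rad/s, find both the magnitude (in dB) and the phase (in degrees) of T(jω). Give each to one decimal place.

|(j3.31)² + 2.88(j3.31) + 5.76| = |-5.1961 + j9.5328| = 10.86
|T(j3.31)| = 5.76 / 10.86 = 0.53053
20 log₁₀(0.53053) = -5.51 dB
∠[(j3.31)² + 2.88(j3.31) + 5.76] = ∠[-5.1961 + j9.5328] = 118.59°
∠T(j3.31) = −118.59° = -118.59°

|T| = -5.5 dB, ∠T = -118.6 deg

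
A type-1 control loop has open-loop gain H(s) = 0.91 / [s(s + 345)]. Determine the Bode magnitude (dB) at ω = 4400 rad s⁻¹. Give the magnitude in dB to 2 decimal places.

|j4400 + 345| = √(4400² + 345²) = 4414
|j4400| = 4400
|H(j4400)| = 0.91 / (4414 × 4400) = 4.686e-08
20 log₁₀(4.686e-08) = -146.584 dB

-146.58 dB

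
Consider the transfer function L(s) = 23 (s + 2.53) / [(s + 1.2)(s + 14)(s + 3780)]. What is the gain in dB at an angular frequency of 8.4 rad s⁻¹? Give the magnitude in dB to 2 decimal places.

|j8.4 + 2.53| = √(8.4² + 2.53²) = 8.773
|j8.4 + 1.2| = √(8.4² + 1.2²) = 8.485
|j8.4 + 14| = √(8.4² + 14²) = 16.33
|j8.4 + 3780| = √(8.4² + 3780²) = 3780
|L(j8.4)| = 23 × 8.773 / (8.485 × 16.33 × 3780) = 0.00038531
20 log₁₀(0.00038531) = -68.284 dB

-68.28 dB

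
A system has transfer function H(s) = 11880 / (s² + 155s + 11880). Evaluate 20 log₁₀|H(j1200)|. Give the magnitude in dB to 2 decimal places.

|(j1200)² + 155(j1200) + 11880| = |-1.4281e+06 + j1.86e+05| = 1.44e+06
|H(j1200)| = 11880 / 1.44e+06 = 0.008249
20 log₁₀(0.008249) = -41.672 dB

-41.67 dB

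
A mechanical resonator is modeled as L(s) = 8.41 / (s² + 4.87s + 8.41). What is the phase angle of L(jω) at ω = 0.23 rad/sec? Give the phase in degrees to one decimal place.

-7.6°

∠[(j0.23)² + 4.87(j0.23) + 8.41] = ∠[8.3571 + j1.1201] = 7.63°
∠L(j0.23) = −7.63° = -7.63°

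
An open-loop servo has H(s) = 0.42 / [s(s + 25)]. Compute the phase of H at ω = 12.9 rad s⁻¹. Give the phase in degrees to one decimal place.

-117.3°

∠(j12.9 + 25) = arctan(12.9/25) = 27.29°
∠(j12.9) = 90.00°
∠H(j12.9) = − (27.29° + 90.00°) = -117.29°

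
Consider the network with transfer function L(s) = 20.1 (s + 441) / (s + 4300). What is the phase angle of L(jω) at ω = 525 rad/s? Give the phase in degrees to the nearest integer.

∠(j525 + 441) = arctan(525/441) = 49.97°
∠(j525 + 4300) = arctan(525/4300) = 6.96°
∠L(j525) = 49.97° − 6.96° = 43.01°

43°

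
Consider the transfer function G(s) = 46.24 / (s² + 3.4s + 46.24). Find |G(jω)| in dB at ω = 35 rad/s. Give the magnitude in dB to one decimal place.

-28.2 dB

|(j35)² + 3.4(j35) + 46.24| = |-1178.8 + j119| = 1185
|G(j35)| = 46.24 / 1185 = 0.039029
20 log₁₀(0.039029) = -28.17 dB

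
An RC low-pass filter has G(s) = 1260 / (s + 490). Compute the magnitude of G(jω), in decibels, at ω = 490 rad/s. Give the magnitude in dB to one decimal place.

5.2 dB

|j490 + 490| = √(490² + 490²) = 693
|G(j490)| = 1260 / 693 = 1.8183
20 log₁₀(1.8183) = 5.19 dB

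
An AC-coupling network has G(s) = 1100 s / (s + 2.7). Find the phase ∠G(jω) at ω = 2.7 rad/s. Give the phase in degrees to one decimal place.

45.0°

∠(j2.7) = 90.00°
∠(j2.7 + 2.7) = arctan(2.7/2.7) = 45.00°
∠G(j2.7) = 90.00° − 45.00° = 45.00°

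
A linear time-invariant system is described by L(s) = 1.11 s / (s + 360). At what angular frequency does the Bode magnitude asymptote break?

The single real pole at s = −360 gives a corner at ω = 360 rad/s.

360 rad/s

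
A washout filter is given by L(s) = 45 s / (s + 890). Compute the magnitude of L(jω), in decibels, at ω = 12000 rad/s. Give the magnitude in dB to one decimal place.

33.0 dB

|j12000| = 1.2e+04
|j12000 + 890| = √(12000² + 890²) = 1.203e+04
|L(j12000)| = 45 × 1.2e+04 / 1.203e+04 = 44.877
20 log₁₀(44.877) = 33.04 dB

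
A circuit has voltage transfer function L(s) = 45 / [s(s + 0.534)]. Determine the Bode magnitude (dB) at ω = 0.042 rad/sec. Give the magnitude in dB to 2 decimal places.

|j0.042 + 0.534| = √(0.042² + 0.534²) = 0.5356
|j0.042| = 0.042
|L(j0.042)| = 45 / (0.5356 × 0.042) = 2000.2
20 log₁₀(2000.2) = 66.022 dB

66.02 dB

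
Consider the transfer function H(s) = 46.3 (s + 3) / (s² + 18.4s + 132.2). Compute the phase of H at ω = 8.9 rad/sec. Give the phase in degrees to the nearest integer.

∠(j8.9 + 3) = arctan(8.9/3) = 71.37°
∠[(j8.9)² + 18.4(j8.9) + 132.2] = ∠[52.99 + j163.76] = 72.07°
∠H(j8.9) = 71.37° − 72.07° = -0.70°

-1°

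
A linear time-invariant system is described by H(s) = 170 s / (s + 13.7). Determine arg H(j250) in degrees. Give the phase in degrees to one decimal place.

3.1 deg

∠(j250) = 90.00°
∠(j250 + 13.7) = arctan(250/13.7) = 86.86°
∠H(j250) = 90.00° − 86.86° = 3.14°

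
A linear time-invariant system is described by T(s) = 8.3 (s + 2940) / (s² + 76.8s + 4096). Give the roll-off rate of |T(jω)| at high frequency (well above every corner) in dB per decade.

-20 dB/decade

With 1 zero and 2 poles, the high-frequency asymptotic slope is 20 × (1 − 2) = -20 dB/decade.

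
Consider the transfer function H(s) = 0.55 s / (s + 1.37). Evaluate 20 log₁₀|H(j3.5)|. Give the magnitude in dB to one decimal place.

-5.8 dB

|j3.5| = 3.5
|j3.5 + 1.37| = √(3.5² + 1.37²) = 3.759
|H(j3.5)| = 0.55 × 3.5 / 3.759 = 0.51216
20 log₁₀(0.51216) = -5.81 dB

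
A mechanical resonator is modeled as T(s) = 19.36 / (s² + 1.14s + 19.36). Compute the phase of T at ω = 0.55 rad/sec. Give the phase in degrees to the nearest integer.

∠[(j0.55)² + 1.14(j0.55) + 19.36] = ∠[19.058 + j0.627] = 1.88°
∠T(j0.55) = −1.88° = -1.88°

-2 deg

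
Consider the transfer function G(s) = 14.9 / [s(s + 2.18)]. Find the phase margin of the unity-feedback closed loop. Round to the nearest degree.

Gain crossover: |G(jω)| = 1 at ω ≈ 3.57 rad s⁻¹.
∠G(j3.57) = −90° − arctan(3.57/2.18) ≈ -148.56°
PM = 180° + (-148.56°) = 31.44°

31°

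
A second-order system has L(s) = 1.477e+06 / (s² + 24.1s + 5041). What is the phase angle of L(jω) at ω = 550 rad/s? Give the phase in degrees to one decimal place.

-177.4°

∠[(j550)² + 24.1(j550) + 5041] = ∠[-2.9746e+05 + j13255] = 177.45°
∠L(j550) = −177.45° = -177.45°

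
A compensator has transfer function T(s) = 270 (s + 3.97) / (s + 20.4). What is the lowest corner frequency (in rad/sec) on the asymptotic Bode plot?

3.97 rad/sec

Break frequencies occur at each pole and zero magnitude: 3.97 rad/sec, 20.4 rad/sec.
The lowest is 3.97 rad/sec.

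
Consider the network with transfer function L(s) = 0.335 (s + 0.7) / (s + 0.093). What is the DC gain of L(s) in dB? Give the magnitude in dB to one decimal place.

8.0 dB

L(0) = 0.335 × 0.7 / 0.093 = 2.5215
20 log₁₀(2.5215) = 8.03 dB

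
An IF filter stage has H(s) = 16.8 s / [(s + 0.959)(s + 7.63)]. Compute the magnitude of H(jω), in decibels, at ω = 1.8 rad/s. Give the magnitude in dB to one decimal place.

|j1.8| = 1.8
|j1.8 + 0.959| = √(1.8² + 0.959²) = 2.04
|j1.8 + 7.63| = √(1.8² + 7.63²) = 7.839
|H(j1.8)| = 16.8 × 1.8 / (2.04 × 7.839) = 1.8913
20 log₁₀(1.8913) = 5.54 dB

5.5 dB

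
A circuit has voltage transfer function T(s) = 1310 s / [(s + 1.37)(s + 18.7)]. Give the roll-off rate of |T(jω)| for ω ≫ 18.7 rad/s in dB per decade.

With 1 zero and 2 poles, the high-frequency asymptotic slope is 20 × (1 − 2) = -20 dB/decade.

-20 dB/decade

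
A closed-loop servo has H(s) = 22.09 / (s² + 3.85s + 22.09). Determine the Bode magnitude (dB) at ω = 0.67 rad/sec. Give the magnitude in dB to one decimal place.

|(j0.67)² + 3.85(j0.67) + 22.09| = |21.641 + j2.5795| = 21.79
|H(j0.67)| = 22.09 / 21.79 = 1.0136
20 log₁₀(1.0136) = 0.12 dB

0.1 dB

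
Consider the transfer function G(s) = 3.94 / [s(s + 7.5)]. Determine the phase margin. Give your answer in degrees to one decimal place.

Gain crossover: |G(jω)| = 1 at ω ≈ 0.524 rad/s.
∠G(j0.524) = −90° − arctan(0.524/7.5) ≈ -94.00°
PM = 180° + (-94.00°) = 86.00°

86.0 deg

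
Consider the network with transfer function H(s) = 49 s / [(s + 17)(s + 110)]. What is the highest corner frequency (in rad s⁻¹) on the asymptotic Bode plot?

Break frequencies occur at each pole and zero magnitude: 17 rad s⁻¹, 110 rad s⁻¹.
The highest is 110 rad s⁻¹.

110 rad s⁻¹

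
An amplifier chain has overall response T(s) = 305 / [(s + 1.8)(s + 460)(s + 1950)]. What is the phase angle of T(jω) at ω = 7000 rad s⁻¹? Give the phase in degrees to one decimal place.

∠(j7000 + 1.8) = arctan(7000/1.8) = 89.99°
∠(j7000 + 460) = arctan(7000/460) = 86.24°
∠(j7000 + 1950) = arctan(7000/1950) = 74.43°
∠T(j7000) = − (89.99° + 86.24° + 74.43°) = -250.66°

-250.7 deg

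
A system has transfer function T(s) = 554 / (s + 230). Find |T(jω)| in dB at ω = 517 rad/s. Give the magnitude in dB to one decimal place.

-0.2 dB

|j517 + 230| = √(517² + 230²) = 565.9
|T(j517)| = 554 / 565.9 = 0.97905
20 log₁₀(0.97905) = -0.18 dB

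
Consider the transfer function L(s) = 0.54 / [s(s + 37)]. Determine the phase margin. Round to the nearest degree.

Gain crossover: |L(jω)| = 1 at ω ≈ 0.0146 rad/s.
∠L(j0.0146) = −90° − arctan(0.0146/37) ≈ -90.02°
PM = 180° + (-90.02°) = 89.98°

90 deg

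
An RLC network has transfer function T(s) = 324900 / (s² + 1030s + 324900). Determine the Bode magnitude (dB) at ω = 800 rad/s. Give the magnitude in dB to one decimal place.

|(j800)² + 1030(j800) + 324900| = |-3.151e+05 + j8.24e+05| = 8.822e+05
|T(j800)| = 324900 / 8.822e+05 = 0.36829
20 log₁₀(0.36829) = -8.68 dB

-8.7 dB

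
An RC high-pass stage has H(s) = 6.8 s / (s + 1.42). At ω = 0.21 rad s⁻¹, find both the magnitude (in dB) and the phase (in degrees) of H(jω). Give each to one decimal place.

|H| = -0.0 dB, ∠H = 81.6°

|j0.21| = 0.21
|j0.21 + 1.42| = √(0.21² + 1.42²) = 1.435
|H(j0.21)| = 6.8 × 0.21 / 1.435 = 0.99481
20 log₁₀(0.99481) = -0.05 dB
∠(j0.21) = 90.00°
∠(j0.21 + 1.42) = arctan(0.21/1.42) = 8.41°
∠H(j0.21) = 90.00° − 8.41° = 81.59°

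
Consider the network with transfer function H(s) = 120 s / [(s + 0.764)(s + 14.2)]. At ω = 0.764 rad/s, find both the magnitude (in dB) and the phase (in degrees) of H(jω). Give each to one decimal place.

|H| = 15.5 dB, ∠H = 41.9°

|j0.764| = 0.764
|j0.764 + 0.764| = √(0.764² + 0.764²) = 1.08
|j0.764 + 14.2| = √(0.764² + 14.2²) = 14.22
|H(j0.764)| = 120 × 0.764 / (1.08 × 14.22) = 5.9669
20 log₁₀(5.9669) = 15.52 dB
∠(j0.764) = 90.00°
∠(j0.764 + 0.764) = arctan(0.764/0.764) = 45.00°
∠(j0.764 + 14.2) = arctan(0.764/14.2) = 3.08°
∠H(j0.764) = 90.00° − (45.00° + 3.08°) = 41.92°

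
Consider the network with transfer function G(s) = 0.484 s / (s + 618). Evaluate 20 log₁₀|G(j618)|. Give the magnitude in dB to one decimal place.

-9.3 dB

|j618| = 618
|j618 + 618| = √(618² + 618²) = 874
|G(j618)| = 0.484 × 618 / 874 = 0.34224
20 log₁₀(0.34224) = -9.31 dB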